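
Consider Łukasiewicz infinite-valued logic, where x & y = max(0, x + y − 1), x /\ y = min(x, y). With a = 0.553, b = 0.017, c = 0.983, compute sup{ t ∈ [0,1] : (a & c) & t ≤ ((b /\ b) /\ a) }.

a & c = max(0, 0.553 + 0.983 − 1) = max(0, 0.536) = 0.536
So the left factor is a & c = 0.536.
b /\ b = min(0.017, 0.017) = 0.017
(b /\ b) /\ a = min(0.017, 0.553) = 0.017
So the right-hand bound is (b /\ b) /\ a = 0.017.
The residuum of the Łukasiewicz t-norm gives the supremum: min(1, 1 − 0.536 + 0.017).
1 − 0.536 + 0.017 = 0.481, so t = min(1, 0.481) = 0.481.
Check: 0.536 & 0.481 = max(0, 0.017) = 0.017 ≤ 0.017.

0.481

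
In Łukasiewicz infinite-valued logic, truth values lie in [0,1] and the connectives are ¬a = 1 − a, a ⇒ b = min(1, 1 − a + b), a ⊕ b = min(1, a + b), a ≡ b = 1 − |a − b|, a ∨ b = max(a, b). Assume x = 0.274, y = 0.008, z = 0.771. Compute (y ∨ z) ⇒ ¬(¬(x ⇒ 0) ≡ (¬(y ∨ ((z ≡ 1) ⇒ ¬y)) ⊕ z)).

y ∨ z = max(0.008, 0.771) = 0.771
x ⇒ 0 = min(1, 1 − 0.274 + 0.000) = min(1, 0.726) = 0.726
¬(x ⇒ 0) = 1 − 0.726 = 0.274
z ≡ 1 = 1 − |0.771 − 1.000| = 1 − 0.229 = 0.771
¬y = 1 − 0.008 = 0.992
(z ≡ 1) ⇒ ¬y = min(1, 1 − 0.771 + 0.992) = min(1, 1.221) = 1.000
y ∨ ((z ≡ 1) ⇒ ¬y) = max(0.008, 1.000) = 1.000
¬(y ∨ ((z ≡ 1) ⇒ ¬y)) = 1 − 1.000 = 0.000
¬(y ∨ ((z ≡ 1) ⇒ ¬y)) ⊕ z = min(1, 0.000 + 0.771) = min(1, 0.771) = 0.771
¬(x ⇒ 0) ≡ (¬(y ∨ ((z ≡ 1) ⇒ ¬y)) ⊕ z) = 1 − |0.274 − 0.771| = 1 − 0.497 = 0.503
¬(¬(x ⇒ 0) ≡ (¬(y ∨ ((z ≡ 1) ⇒ ¬y)) ⊕ z)) = 1 − 0.503 = 0.497
(y ∨ z) ⇒ ¬(¬(x ⇒ 0) ≡ (¬(y ∨ ((z ≡ 1) ⇒ ¬y)) ⊕ z)) = min(1, 1 − 0.771 + 0.497) = min(1, 0.726) = 0.726

0.726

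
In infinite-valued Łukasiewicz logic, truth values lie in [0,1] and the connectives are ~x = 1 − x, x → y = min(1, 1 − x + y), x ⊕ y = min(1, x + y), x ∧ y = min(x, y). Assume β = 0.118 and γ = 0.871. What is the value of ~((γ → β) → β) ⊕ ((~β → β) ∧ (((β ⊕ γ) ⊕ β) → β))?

γ → β = min(1, 1 − 0.871 + 0.118) = min(1, 0.247) = 0.247
(γ → β) → β = min(1, 1 − 0.247 + 0.118) = min(1, 0.871) = 0.871
~((γ → β) → β) = 1 − 0.871 = 0.129
~β = 1 − 0.118 = 0.882
~β → β = min(1, 1 − 0.882 + 0.118) = min(1, 0.236) = 0.236
β ⊕ γ = min(1, 0.118 + 0.871) = min(1, 0.989) = 0.989
(β ⊕ γ) ⊕ β = min(1, 0.989 + 0.118) = min(1, 1.107) = 1.000
((β ⊕ γ) ⊕ β) → β = min(1, 1 − 1.000 + 0.118) = min(1, 0.118) = 0.118
(~β → β) ∧ (((β ⊕ γ) ⊕ β) → β) = min(0.236, 0.118) = 0.118
~((γ → β) → β) ⊕ ((~β → β) ∧ (((β ⊕ γ) ⊕ β) → β)) = min(1, 0.129 + 0.118) = min(1, 0.247) = 0.247

0.247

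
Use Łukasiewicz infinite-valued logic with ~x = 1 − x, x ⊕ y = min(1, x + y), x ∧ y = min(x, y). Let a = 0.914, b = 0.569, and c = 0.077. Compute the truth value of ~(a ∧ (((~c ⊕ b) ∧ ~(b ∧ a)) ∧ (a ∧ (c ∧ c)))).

0.923

~c = 1 − 0.077 = 0.923
~c ⊕ b = min(1, 0.923 + 0.569) = min(1, 1.492) = 1.000
b ∧ a = min(0.569, 0.914) = 0.569
~(b ∧ a) = 1 − 0.569 = 0.431
(~c ⊕ b) ∧ ~(b ∧ a) = min(1.000, 0.431) = 0.431
c ∧ c = min(0.077, 0.077) = 0.077
a ∧ (c ∧ c) = min(0.914, 0.077) = 0.077
((~c ⊕ b) ∧ ~(b ∧ a)) ∧ (a ∧ (c ∧ c)) = min(0.431, 0.077) = 0.077
a ∧ (((~c ⊕ b) ∧ ~(b ∧ a)) ∧ (a ∧ (c ∧ c))) = min(0.914, 0.077) = 0.077
~(a ∧ (((~c ⊕ b) ∧ ~(b ∧ a)) ∧ (a ∧ (c ∧ c)))) = 1 − 0.077 = 0.923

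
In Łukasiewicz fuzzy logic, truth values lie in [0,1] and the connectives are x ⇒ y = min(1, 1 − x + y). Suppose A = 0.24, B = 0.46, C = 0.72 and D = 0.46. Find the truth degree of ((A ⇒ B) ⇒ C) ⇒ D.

A ⇒ B = min(1, 1 − 0.24 + 0.46) = min(1, 1.22) = 1.00
(A ⇒ B) ⇒ C = min(1, 1 − 1.00 + 0.72) = min(1, 0.72) = 0.72
((A ⇒ B) ⇒ C) ⇒ D = min(1, 1 − 0.72 + 0.46) = min(1, 0.74) = 0.74

0.74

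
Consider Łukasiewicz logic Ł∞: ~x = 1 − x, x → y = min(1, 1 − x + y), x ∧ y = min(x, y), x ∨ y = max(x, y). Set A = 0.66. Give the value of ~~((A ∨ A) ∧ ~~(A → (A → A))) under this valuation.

0.66

A ∨ A = max(0.66, 0.66) = 0.66
A → A = min(1, 1 − 0.66 + 0.66) = min(1, 1.00) = 1.00
A → (A → A) = min(1, 1 − 0.66 + 1.00) = min(1, 1.34) = 1.00
~(A → (A → A)) = 1 − 1.00 = 0.00
~~(A → (A → A)) = 1 − 0.00 = 1.00
(A ∨ A) ∧ ~~(A → (A → A)) = min(0.66, 1.00) = 0.66
~((A ∨ A) ∧ ~~(A → (A → A))) = 1 − 0.66 = 0.34
~~((A ∨ A) ∧ ~~(A → (A → A))) = 1 − 0.34 = 0.66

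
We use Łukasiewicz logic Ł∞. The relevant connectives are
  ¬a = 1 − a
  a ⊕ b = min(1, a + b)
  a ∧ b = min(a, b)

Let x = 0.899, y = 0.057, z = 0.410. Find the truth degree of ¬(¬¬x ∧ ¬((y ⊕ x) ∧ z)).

¬x = 1 − 0.899 = 0.101
¬¬x = 1 − 0.101 = 0.899
y ⊕ x = min(1, 0.057 + 0.899) = min(1, 0.956) = 0.956
(y ⊕ x) ∧ z = min(0.956, 0.410) = 0.410
¬((y ⊕ x) ∧ z) = 1 − 0.410 = 0.590
¬¬x ∧ ¬((y ⊕ x) ∧ z) = min(0.899, 0.590) = 0.590
¬(¬¬x ∧ ¬((y ⊕ x) ∧ z)) = 1 − 0.590 = 0.410

0.410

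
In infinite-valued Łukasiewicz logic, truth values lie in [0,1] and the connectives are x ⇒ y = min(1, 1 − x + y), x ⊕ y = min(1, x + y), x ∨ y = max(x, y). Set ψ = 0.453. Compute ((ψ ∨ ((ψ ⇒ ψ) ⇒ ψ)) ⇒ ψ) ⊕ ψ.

ψ ⇒ ψ = min(1, 1 − 0.453 + 0.453) = min(1, 1.000) = 1.000
(ψ ⇒ ψ) ⇒ ψ = min(1, 1 − 1.000 + 0.453) = min(1, 0.453) = 0.453
ψ ∨ ((ψ ⇒ ψ) ⇒ ψ) = max(0.453, 0.453) = 0.453
(ψ ∨ ((ψ ⇒ ψ) ⇒ ψ)) ⇒ ψ = min(1, 1 − 0.453 + 0.453) = min(1, 1.000) = 1.000
((ψ ∨ ((ψ ⇒ ψ) ⇒ ψ)) ⇒ ψ) ⊕ ψ = min(1, 1.000 + 0.453) = min(1, 1.453) = 1.000

1.000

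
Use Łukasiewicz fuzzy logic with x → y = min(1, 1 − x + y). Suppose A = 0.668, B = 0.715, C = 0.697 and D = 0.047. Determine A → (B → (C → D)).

0.967

C → D = min(1, 1 − 0.697 + 0.047) = min(1, 0.350) = 0.350
B → (C → D) = min(1, 1 − 0.715 + 0.350) = min(1, 0.635) = 0.635
A → (B → (C → D)) = min(1, 1 − 0.668 + 0.635) = min(1, 0.967) = 0.967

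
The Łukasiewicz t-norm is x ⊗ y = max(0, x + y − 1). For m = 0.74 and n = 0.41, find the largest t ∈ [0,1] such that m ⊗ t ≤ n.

The residuum of the Łukasiewicz t-norm gives the supremum: min(1, 1 − 0.74 + 0.41).
1 − 0.74 + 0.41 = 0.67, so t = min(1, 0.67) = 0.67.
Check: 0.74 ⊗ 0.67 = max(0, 0.41) = 0.41 ≤ 0.41.

0.67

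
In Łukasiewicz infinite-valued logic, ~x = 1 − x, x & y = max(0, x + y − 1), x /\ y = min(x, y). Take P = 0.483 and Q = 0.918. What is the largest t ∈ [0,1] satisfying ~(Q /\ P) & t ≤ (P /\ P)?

Q /\ P = min(0.918, 0.483) = 0.483
~(Q /\ P) = 1 − 0.483 = 0.517
So the left factor is ~(Q /\ P) = 0.517.
P /\ P = min(0.483, 0.483) = 0.483
So the right-hand bound is P /\ P = 0.483.
The residuum of the Łukasiewicz t-norm gives the supremum: min(1, 1 − 0.517 + 0.483).
1 − 0.517 + 0.483 = 0.966, so t = min(1, 0.966) = 0.966.
Check: 0.517 & 0.966 = max(0, 0.483) = 0.483 ≤ 0.483.

0.966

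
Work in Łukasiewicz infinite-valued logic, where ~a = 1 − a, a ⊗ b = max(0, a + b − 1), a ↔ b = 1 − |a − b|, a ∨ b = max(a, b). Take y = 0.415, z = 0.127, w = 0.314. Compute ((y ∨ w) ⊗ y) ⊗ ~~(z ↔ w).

0.000

y ∨ w = max(0.415, 0.314) = 0.415
(y ∨ w) ⊗ y = max(0, 0.415 + 0.415 − 1) = max(0, -0.170) = 0.000
z ↔ w = 1 − |0.127 − 0.314| = 1 − 0.187 = 0.813
~(z ↔ w) = 1 − 0.813 = 0.187
~~(z ↔ w) = 1 − 0.187 = 0.813
((y ∨ w) ⊗ y) ⊗ ~~(z ↔ w) = max(0, 0.000 + 0.813 − 1) = max(0, -0.187) = 0.000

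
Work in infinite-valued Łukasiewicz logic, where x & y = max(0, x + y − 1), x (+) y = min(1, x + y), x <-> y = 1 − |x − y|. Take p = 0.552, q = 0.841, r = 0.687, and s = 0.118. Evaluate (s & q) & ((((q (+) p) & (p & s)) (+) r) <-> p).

s & q = max(0, 0.118 + 0.841 − 1) = max(0, -0.041) = 0.000
q (+) p = min(1, 0.841 + 0.552) = min(1, 1.393) = 1.000
p & s = max(0, 0.552 + 0.118 − 1) = max(0, -0.330) = 0.000
(q (+) p) & (p & s) = max(0, 1.000 + 0.000 − 1) = max(0, 0.000) = 0.000
((q (+) p) & (p & s)) (+) r = min(1, 0.000 + 0.687) = min(1, 0.687) = 0.687
(((q (+) p) & (p & s)) (+) r) <-> p = 1 − |0.687 − 0.552| = 1 − 0.135 = 0.865
(s & q) & ((((q (+) p) & (p & s)) (+) r) <-> p) = max(0, 0.000 + 0.865 − 1) = max(0, -0.135) = 0.000

0.000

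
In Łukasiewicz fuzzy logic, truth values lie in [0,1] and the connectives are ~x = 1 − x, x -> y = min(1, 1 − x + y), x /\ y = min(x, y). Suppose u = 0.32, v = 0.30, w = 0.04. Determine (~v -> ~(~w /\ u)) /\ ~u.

0.68

~v = 1 − 0.30 = 0.70
~w = 1 − 0.04 = 0.96
~w /\ u = min(0.96, 0.32) = 0.32
~(~w /\ u) = 1 − 0.32 = 0.68
~v -> ~(~w /\ u) = min(1, 1 − 0.70 + 0.68) = min(1, 0.98) = 0.98
~u = 1 − 0.32 = 0.68
(~v -> ~(~w /\ u)) /\ ~u = min(0.98, 0.68) = 0.68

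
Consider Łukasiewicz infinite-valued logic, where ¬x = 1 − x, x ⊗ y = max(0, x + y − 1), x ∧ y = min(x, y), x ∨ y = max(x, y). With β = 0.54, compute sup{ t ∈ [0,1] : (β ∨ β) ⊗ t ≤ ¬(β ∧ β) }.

β ∨ β = max(0.54, 0.54) = 0.54
So the left factor is β ∨ β = 0.54.
β ∧ β = min(0.54, 0.54) = 0.54
¬(β ∧ β) = 1 − 0.54 = 0.46
So the right-hand bound is ¬(β ∧ β) = 0.46.
The residuum of the Łukasiewicz t-norm gives the supremum: min(1, 1 − 0.54 + 0.46).
1 − 0.54 + 0.46 = 0.92, so t = min(1, 0.92) = 0.92.
Check: 0.54 ⊗ 0.92 = max(0, 0.46) = 0.46 ≤ 0.46.

0.92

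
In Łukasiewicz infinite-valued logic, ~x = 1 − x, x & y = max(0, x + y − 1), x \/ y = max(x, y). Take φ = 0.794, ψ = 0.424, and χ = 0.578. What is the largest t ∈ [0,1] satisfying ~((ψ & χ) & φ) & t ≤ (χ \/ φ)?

0.794

ψ & χ = max(0, 0.424 + 0.578 − 1) = max(0, 0.002) = 0.002
(ψ & χ) & φ = max(0, 0.002 + 0.794 − 1) = max(0, -0.204) = 0.000
~((ψ & χ) & φ) = 1 − 0.000 = 1.000
So the left factor is ~((ψ & χ) & φ) = 1.000.
χ \/ φ = max(0.578, 0.794) = 0.794
So the right-hand bound is χ \/ φ = 0.794.
The residuum of the Łukasiewicz t-norm gives the supremum: min(1, 1 − 1.000 + 0.794).
1 − 1.000 + 0.794 = 0.794, so t = min(1, 0.794) = 0.794.
Check: 1.000 & 0.794 = max(0, 0.794) = 0.794 ≤ 0.794.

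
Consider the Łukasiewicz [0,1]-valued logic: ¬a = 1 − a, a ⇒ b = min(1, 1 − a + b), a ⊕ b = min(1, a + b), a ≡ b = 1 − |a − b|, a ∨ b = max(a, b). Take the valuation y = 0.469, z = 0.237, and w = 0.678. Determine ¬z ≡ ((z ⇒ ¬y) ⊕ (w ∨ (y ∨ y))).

¬z = 1 − 0.237 = 0.763
¬y = 1 − 0.469 = 0.531
z ⇒ ¬y = min(1, 1 − 0.237 + 0.531) = min(1, 1.294) = 1.000
y ∨ y = max(0.469, 0.469) = 0.469
w ∨ (y ∨ y) = max(0.678, 0.469) = 0.678
(z ⇒ ¬y) ⊕ (w ∨ (y ∨ y)) = min(1, 1.000 + 0.678) = min(1, 1.678) = 1.000
¬z ≡ ((z ⇒ ¬y) ⊕ (w ∨ (y ∨ y))) = 1 − |0.763 − 1.000| = 1 − 0.237 = 0.763

0.763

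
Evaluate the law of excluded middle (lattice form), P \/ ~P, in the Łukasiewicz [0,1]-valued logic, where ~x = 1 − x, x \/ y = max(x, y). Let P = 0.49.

0.51

~P = 1 − 0.49 = 0.51
P \/ ~P = max(0.49, 0.51) = 0.51
(The value 0.51 < 1 shows this instance is not satisfied; not a Ł∞-tautology — its value is max(a, 1−a).)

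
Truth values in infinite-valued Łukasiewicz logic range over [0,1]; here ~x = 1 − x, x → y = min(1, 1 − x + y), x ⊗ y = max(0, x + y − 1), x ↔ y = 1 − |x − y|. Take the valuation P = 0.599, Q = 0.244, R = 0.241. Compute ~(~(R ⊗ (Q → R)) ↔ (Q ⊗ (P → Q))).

0.762

Q → R = min(1, 1 − 0.244 + 0.241) = min(1, 0.997) = 0.997
R ⊗ (Q → R) = max(0, 0.241 + 0.997 − 1) = max(0, 0.238) = 0.238
~(R ⊗ (Q → R)) = 1 − 0.238 = 0.762
P → Q = min(1, 1 − 0.599 + 0.244) = min(1, 0.645) = 0.645
Q ⊗ (P → Q) = max(0, 0.244 + 0.645 − 1) = max(0, -0.111) = 0.000
~(R ⊗ (Q → R)) ↔ (Q ⊗ (P → Q)) = 1 − |0.762 − 0.000| = 1 − 0.762 = 0.238
~(~(R ⊗ (Q → R)) ↔ (Q ⊗ (P → Q))) = 1 − 0.238 = 0.762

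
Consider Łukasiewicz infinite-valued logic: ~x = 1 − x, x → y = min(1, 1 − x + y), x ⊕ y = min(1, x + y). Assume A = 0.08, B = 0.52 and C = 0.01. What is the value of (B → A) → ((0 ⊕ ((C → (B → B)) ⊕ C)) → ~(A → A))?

B → A = min(1, 1 − 0.52 + 0.08) = min(1, 0.56) = 0.56
B → B = min(1, 1 − 0.52 + 0.52) = min(1, 1.00) = 1.00
C → (B → B) = min(1, 1 − 0.01 + 1.00) = min(1, 1.99) = 1.00
(C → (B → B)) ⊕ C = min(1, 1.00 + 0.01) = min(1, 1.01) = 1.00
0 ⊕ ((C → (B → B)) ⊕ C) = min(1, 0.00 + 1.00) = min(1, 1.00) = 1.00
A → A = min(1, 1 − 0.08 + 0.08) = min(1, 1.00) = 1.00
~(A → A) = 1 − 1.00 = 0.00
(0 ⊕ ((C → (B → B)) ⊕ C)) → ~(A → A) = min(1, 1 − 1.00 + 0.00) = min(1, 0.00) = 0.00
(B → A) → ((0 ⊕ ((C → (B → B)) ⊕ C)) → ~(A → A)) = min(1, 1 − 0.56 + 0.00) = min(1, 0.44) = 0.44

0.44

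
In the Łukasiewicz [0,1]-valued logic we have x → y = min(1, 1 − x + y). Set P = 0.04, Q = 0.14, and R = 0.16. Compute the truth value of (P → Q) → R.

P → Q = min(1, 1 − 0.04 + 0.14) = min(1, 1.10) = 1.00
(P → Q) → R = min(1, 1 − 1.00 + 0.16) = min(1, 0.16) = 0.16

0.16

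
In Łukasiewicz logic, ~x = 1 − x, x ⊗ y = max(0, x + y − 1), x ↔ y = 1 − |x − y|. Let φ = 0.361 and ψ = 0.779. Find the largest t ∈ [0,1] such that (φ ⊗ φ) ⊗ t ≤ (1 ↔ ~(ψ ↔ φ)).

φ ⊗ φ = max(0, 0.361 + 0.361 − 1) = max(0, -0.278) = 0.000
So the left factor is φ ⊗ φ = 0.000.
ψ ↔ φ = 1 − |0.779 − 0.361| = 1 − 0.418 = 0.582
~(ψ ↔ φ) = 1 − 0.582 = 0.418
1 ↔ ~(ψ ↔ φ) = 1 − |1.000 − 0.418| = 1 − 0.582 = 0.418
So the right-hand bound is 1 ↔ ~(ψ ↔ φ) = 0.418.
The residuum of the Łukasiewicz t-norm gives the supremum: min(1, 1 − 0.000 + 0.418).
1 − 0.000 + 0.418 = 1.418, so t = min(1, 1.418) = 1.000.
Check: 0.000 ⊗ 1.000 = max(0, 0.000) = 0.000 ≤ 0.418.

1.000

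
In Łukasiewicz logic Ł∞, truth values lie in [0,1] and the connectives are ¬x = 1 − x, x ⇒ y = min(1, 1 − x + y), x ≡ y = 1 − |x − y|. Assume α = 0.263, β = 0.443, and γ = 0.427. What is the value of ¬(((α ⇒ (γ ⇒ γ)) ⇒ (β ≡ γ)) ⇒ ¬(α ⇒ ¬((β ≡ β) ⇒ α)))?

0.984

γ ⇒ γ = min(1, 1 − 0.427 + 0.427) = min(1, 1.000) = 1.000
α ⇒ (γ ⇒ γ) = min(1, 1 − 0.263 + 1.000) = min(1, 1.737) = 1.000
β ≡ γ = 1 − |0.443 − 0.427| = 1 − 0.016 = 0.984
(α ⇒ (γ ⇒ γ)) ⇒ (β ≡ γ) = min(1, 1 − 1.000 + 0.984) = min(1, 0.984) = 0.984
β ≡ β = 1 − |0.443 − 0.443| = 1 − 0.000 = 1.000
(β ≡ β) ⇒ α = min(1, 1 − 1.000 + 0.263) = min(1, 0.263) = 0.263
¬((β ≡ β) ⇒ α) = 1 − 0.263 = 0.737
α ⇒ ¬((β ≡ β) ⇒ α) = min(1, 1 − 0.263 + 0.737) = min(1, 1.474) = 1.000
¬(α ⇒ ¬((β ≡ β) ⇒ α)) = 1 − 1.000 = 0.000
((α ⇒ (γ ⇒ γ)) ⇒ (β ≡ γ)) ⇒ ¬(α ⇒ ¬((β ≡ β) ⇒ α)) = min(1, 1 − 0.984 + 0.000) = min(1, 0.016) = 0.016
¬(((α ⇒ (γ ⇒ γ)) ⇒ (β ≡ γ)) ⇒ ¬(α ⇒ ¬((β ≡ β) ⇒ α))) = 1 − 0.016 = 0.984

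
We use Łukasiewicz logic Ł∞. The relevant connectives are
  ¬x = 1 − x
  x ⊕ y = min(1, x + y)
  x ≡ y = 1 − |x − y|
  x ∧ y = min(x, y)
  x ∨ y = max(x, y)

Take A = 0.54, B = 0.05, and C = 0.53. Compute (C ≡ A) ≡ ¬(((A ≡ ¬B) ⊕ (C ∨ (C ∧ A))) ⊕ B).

0.01

C ≡ A = 1 − |0.53 − 0.54| = 1 − 0.01 = 0.99
¬B = 1 − 0.05 = 0.95
A ≡ ¬B = 1 − |0.54 − 0.95| = 1 − 0.41 = 0.59
C ∧ A = min(0.53, 0.54) = 0.53
C ∨ (C ∧ A) = max(0.53, 0.53) = 0.53
(A ≡ ¬B) ⊕ (C ∨ (C ∧ A)) = min(1, 0.59 + 0.53) = min(1, 1.12) = 1.00
((A ≡ ¬B) ⊕ (C ∨ (C ∧ A))) ⊕ B = min(1, 1.00 + 0.05) = min(1, 1.05) = 1.00
¬(((A ≡ ¬B) ⊕ (C ∨ (C ∧ A))) ⊕ B) = 1 − 1.00 = 0.00
(C ≡ A) ≡ ¬(((A ≡ ¬B) ⊕ (C ∨ (C ∧ A))) ⊕ B) = 1 − |0.99 − 0.00| = 1 − 0.99 = 0.01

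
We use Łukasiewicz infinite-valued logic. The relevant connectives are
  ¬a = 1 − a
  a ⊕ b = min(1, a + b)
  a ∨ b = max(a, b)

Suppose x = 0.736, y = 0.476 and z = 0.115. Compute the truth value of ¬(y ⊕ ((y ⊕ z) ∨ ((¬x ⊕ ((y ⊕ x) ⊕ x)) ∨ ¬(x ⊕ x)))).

y ⊕ z = min(1, 0.476 + 0.115) = min(1, 0.591) = 0.591
¬x = 1 − 0.736 = 0.264
y ⊕ x = min(1, 0.476 + 0.736) = min(1, 1.212) = 1.000
(y ⊕ x) ⊕ x = min(1, 1.000 + 0.736) = min(1, 1.736) = 1.000
¬x ⊕ ((y ⊕ x) ⊕ x) = min(1, 0.264 + 1.000) = min(1, 1.264) = 1.000
x ⊕ x = min(1, 0.736 + 0.736) = min(1, 1.472) = 1.000
¬(x ⊕ x) = 1 − 1.000 = 0.000
(¬x ⊕ ((y ⊕ x) ⊕ x)) ∨ ¬(x ⊕ x) = max(1.000, 0.000) = 1.000
(y ⊕ z) ∨ ((¬x ⊕ ((y ⊕ x) ⊕ x)) ∨ ¬(x ⊕ x)) = max(0.591, 1.000) = 1.000
y ⊕ ((y ⊕ z) ∨ ((¬x ⊕ ((y ⊕ x) ⊕ x)) ∨ ¬(x ⊕ x))) = min(1, 0.476 + 1.000) = min(1, 1.476) = 1.000
¬(y ⊕ ((y ⊕ z) ∨ ((¬x ⊕ ((y ⊕ x) ⊕ x)) ∨ ¬(x ⊕ x)))) = 1 − 1.000 = 0.000

0.000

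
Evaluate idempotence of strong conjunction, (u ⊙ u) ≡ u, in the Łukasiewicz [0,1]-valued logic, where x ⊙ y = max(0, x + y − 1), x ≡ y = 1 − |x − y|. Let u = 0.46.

u ⊙ u = max(0, 0.46 + 0.46 − 1) = max(0, -0.08) = 0.00
(u ⊙ u) ≡ u = 1 − |0.00 − 0.46| = 1 − 0.46 = 0.54
(The value 0.54 < 1 shows this instance is not satisfied; fails in Ł∞ since a ⊗ a = max(0, 2a−1) ≠ a in general.)

0.54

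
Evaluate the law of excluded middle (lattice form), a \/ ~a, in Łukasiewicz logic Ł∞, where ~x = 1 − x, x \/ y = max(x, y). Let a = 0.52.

0.52

~a = 1 − 0.52 = 0.48
a \/ ~a = max(0.52, 0.48) = 0.52
(The value 0.52 < 1 shows this instance is not satisfied; not a Ł∞-tautology — its value is max(a, 1−a).)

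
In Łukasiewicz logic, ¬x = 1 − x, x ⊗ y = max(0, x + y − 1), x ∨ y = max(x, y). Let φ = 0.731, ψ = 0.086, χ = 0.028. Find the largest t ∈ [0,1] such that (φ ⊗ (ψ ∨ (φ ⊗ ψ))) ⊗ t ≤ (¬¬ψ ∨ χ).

1.000

φ ⊗ ψ = max(0, 0.731 + 0.086 − 1) = max(0, -0.183) = 0.000
ψ ∨ (φ ⊗ ψ) = max(0.086, 0.000) = 0.086
φ ⊗ (ψ ∨ (φ ⊗ ψ)) = max(0, 0.731 + 0.086 − 1) = max(0, -0.183) = 0.000
So the left factor is φ ⊗ (ψ ∨ (φ ⊗ ψ)) = 0.000.
¬ψ = 1 − 0.086 = 0.914
¬¬ψ = 1 − 0.914 = 0.086
¬¬ψ ∨ χ = max(0.086, 0.028) = 0.086
So the right-hand bound is ¬¬ψ ∨ χ = 0.086.
The residuum of the Łukasiewicz t-norm gives the supremum: min(1, 1 − 0.000 + 0.086).
1 − 0.000 + 0.086 = 1.086, so t = min(1, 1.086) = 1.000.
Check: 0.000 ⊗ 1.000 = max(0, 0.000) = 0.000 ≤ 0.086.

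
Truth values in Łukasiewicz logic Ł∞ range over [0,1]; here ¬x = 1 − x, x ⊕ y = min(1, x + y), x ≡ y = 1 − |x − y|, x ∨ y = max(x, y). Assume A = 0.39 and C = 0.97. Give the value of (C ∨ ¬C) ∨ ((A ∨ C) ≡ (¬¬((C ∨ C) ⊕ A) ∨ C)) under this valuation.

0.97

¬C = 1 − 0.97 = 0.03
C ∨ ¬C = max(0.97, 0.03) = 0.97
A ∨ C = max(0.39, 0.97) = 0.97
C ∨ C = max(0.97, 0.97) = 0.97
(C ∨ C) ⊕ A = min(1, 0.97 + 0.39) = min(1, 1.36) = 1.00
¬((C ∨ C) ⊕ A) = 1 − 1.00 = 0.00
¬¬((C ∨ C) ⊕ A) = 1 − 0.00 = 1.00
¬¬((C ∨ C) ⊕ A) ∨ C = max(1.00, 0.97) = 1.00
(A ∨ C) ≡ (¬¬((C ∨ C) ⊕ A) ∨ C) = 1 − |0.97 − 1.00| = 1 − 0.03 = 0.97
(C ∨ ¬C) ∨ ((A ∨ C) ≡ (¬¬((C ∨ C) ⊕ A) ∨ C)) = max(0.97, 0.97) = 0.97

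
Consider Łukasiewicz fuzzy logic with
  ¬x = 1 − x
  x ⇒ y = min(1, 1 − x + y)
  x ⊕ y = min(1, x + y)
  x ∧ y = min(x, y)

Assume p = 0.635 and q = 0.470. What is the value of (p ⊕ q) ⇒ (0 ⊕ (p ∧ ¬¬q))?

p ⊕ q = min(1, 0.635 + 0.470) = min(1, 1.105) = 1.000
¬q = 1 − 0.470 = 0.530
¬¬q = 1 − 0.530 = 0.470
p ∧ ¬¬q = min(0.635, 0.470) = 0.470
0 ⊕ (p ∧ ¬¬q) = min(1, 0.000 + 0.470) = min(1, 0.470) = 0.470
(p ⊕ q) ⇒ (0 ⊕ (p ∧ ¬¬q)) = min(1, 1 − 1.000 + 0.470) = min(1, 0.470) = 0.470

0.470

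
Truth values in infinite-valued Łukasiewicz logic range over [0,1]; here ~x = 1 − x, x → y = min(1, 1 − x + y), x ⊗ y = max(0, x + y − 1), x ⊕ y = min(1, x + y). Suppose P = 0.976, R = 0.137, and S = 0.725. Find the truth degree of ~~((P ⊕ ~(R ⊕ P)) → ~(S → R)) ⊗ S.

0.337

R ⊕ P = min(1, 0.137 + 0.976) = min(1, 1.113) = 1.000
~(R ⊕ P) = 1 − 1.000 = 0.000
P ⊕ ~(R ⊕ P) = min(1, 0.976 + 0.000) = min(1, 0.976) = 0.976
S → R = min(1, 1 − 0.725 + 0.137) = min(1, 0.412) = 0.412
~(S → R) = 1 − 0.412 = 0.588
(P ⊕ ~(R ⊕ P)) → ~(S → R) = min(1, 1 − 0.976 + 0.588) = min(1, 0.612) = 0.612
~((P ⊕ ~(R ⊕ P)) → ~(S → R)) = 1 − 0.612 = 0.388
~~((P ⊕ ~(R ⊕ P)) → ~(S → R)) = 1 − 0.388 = 0.612
~~((P ⊕ ~(R ⊕ P)) → ~(S → R)) ⊗ S = max(0, 0.612 + 0.725 − 1) = max(0, 0.337) = 0.337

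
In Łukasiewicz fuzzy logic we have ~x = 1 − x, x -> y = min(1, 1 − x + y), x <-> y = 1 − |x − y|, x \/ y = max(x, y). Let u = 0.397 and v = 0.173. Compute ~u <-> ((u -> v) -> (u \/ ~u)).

0.776

~u = 1 − 0.397 = 0.603
u -> v = min(1, 1 − 0.397 + 0.173) = min(1, 0.776) = 0.776
u \/ ~u = max(0.397, 0.603) = 0.603
(u -> v) -> (u \/ ~u) = min(1, 1 − 0.776 + 0.603) = min(1, 0.827) = 0.827
~u <-> ((u -> v) -> (u \/ ~u)) = 1 − |0.603 − 0.827| = 1 − 0.224 = 0.776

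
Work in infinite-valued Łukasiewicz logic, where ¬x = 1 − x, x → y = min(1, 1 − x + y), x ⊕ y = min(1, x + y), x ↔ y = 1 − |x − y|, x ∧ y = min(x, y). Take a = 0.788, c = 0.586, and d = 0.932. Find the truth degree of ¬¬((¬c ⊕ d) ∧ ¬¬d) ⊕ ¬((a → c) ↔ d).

1.000

¬c = 1 − 0.586 = 0.414
¬c ⊕ d = min(1, 0.414 + 0.932) = min(1, 1.346) = 1.000
¬d = 1 − 0.932 = 0.068
¬¬d = 1 − 0.068 = 0.932
(¬c ⊕ d) ∧ ¬¬d = min(1.000, 0.932) = 0.932
¬((¬c ⊕ d) ∧ ¬¬d) = 1 − 0.932 = 0.068
¬¬((¬c ⊕ d) ∧ ¬¬d) = 1 − 0.068 = 0.932
a → c = min(1, 1 − 0.788 + 0.586) = min(1, 0.798) = 0.798
(a → c) ↔ d = 1 − |0.798 − 0.932| = 1 − 0.134 = 0.866
¬((a → c) ↔ d) = 1 − 0.866 = 0.134
¬¬((¬c ⊕ d) ∧ ¬¬d) ⊕ ¬((a → c) ↔ d) = min(1, 0.932 + 0.134) = min(1, 1.066) = 1.000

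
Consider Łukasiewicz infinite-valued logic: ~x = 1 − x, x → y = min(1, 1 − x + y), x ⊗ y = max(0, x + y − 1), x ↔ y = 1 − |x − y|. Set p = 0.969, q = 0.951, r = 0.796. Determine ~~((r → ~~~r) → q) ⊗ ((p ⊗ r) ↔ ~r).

~r = 1 − 0.796 = 0.204
~~r = 1 − 0.204 = 0.796
~~~r = 1 − 0.796 = 0.204
r → ~~~r = min(1, 1 − 0.796 + 0.204) = min(1, 0.408) = 0.408
(r → ~~~r) → q = min(1, 1 − 0.408 + 0.951) = min(1, 1.543) = 1.000
~((r → ~~~r) → q) = 1 − 1.000 = 0.000
~~((r → ~~~r) → q) = 1 − 0.000 = 1.000
p ⊗ r = max(0, 0.969 + 0.796 − 1) = max(0, 0.765) = 0.765
(p ⊗ r) ↔ ~r = 1 − |0.765 − 0.204| = 1 − 0.561 = 0.439
~~((r → ~~~r) → q) ⊗ ((p ⊗ r) ↔ ~r) = max(0, 1.000 + 0.439 − 1) = max(0, 0.439) = 0.439

0.439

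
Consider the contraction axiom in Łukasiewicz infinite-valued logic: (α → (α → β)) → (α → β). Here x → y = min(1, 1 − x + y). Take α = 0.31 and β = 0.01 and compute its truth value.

α → β = min(1, 1 − 0.31 + 0.01) = min(1, 0.70) = 0.70
α → (α → β) = min(1, 1 − 0.31 + 0.70) = min(1, 1.39) = 1.00
(α → (α → β)) → (α → β) = min(1, 1 − 1.00 + 0.70) = min(1, 0.70) = 0.70
(The value 0.70 < 1 shows this instance is not satisfied; fails in Ł∞ (the t-norm is not idempotent).)

0.70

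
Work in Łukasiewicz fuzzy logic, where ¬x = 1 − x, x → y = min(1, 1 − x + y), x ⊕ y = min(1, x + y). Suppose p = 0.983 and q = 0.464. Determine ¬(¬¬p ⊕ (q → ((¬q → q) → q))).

0.000

¬p = 1 − 0.983 = 0.017
¬¬p = 1 − 0.017 = 0.983
¬q = 1 − 0.464 = 0.536
¬q → q = min(1, 1 − 0.536 + 0.464) = min(1, 0.928) = 0.928
(¬q → q) → q = min(1, 1 − 0.928 + 0.464) = min(1, 0.536) = 0.536
q → ((¬q → q) → q) = min(1, 1 − 0.464 + 0.536) = min(1, 1.072) = 1.000
¬¬p ⊕ (q → ((¬q → q) → q)) = min(1, 0.983 + 1.000) = min(1, 1.983) = 1.000
¬(¬¬p ⊕ (q → ((¬q → q) → q))) = 1 − 1.000 = 0.000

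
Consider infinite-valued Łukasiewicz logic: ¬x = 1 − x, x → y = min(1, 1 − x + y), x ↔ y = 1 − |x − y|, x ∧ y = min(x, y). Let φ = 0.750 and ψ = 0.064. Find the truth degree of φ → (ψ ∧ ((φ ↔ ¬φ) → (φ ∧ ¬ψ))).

0.314

¬φ = 1 − 0.750 = 0.250
φ ↔ ¬φ = 1 − |0.750 − 0.250| = 1 − 0.500 = 0.500
¬ψ = 1 − 0.064 = 0.936
φ ∧ ¬ψ = min(0.750, 0.936) = 0.750
(φ ↔ ¬φ) → (φ ∧ ¬ψ) = min(1, 1 − 0.500 + 0.750) = min(1, 1.250) = 1.000
ψ ∧ ((φ ↔ ¬φ) → (φ ∧ ¬ψ)) = min(0.064, 1.000) = 0.064
φ → (ψ ∧ ((φ ↔ ¬φ) → (φ ∧ ¬ψ))) = min(1, 1 − 0.750 + 0.064) = min(1, 0.314) = 0.314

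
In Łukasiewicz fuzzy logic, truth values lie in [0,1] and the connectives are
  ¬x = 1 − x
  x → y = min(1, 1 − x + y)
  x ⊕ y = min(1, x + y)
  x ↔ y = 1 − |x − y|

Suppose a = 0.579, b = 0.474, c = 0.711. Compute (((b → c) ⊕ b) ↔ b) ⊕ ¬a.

b → c = min(1, 1 − 0.474 + 0.711) = min(1, 1.237) = 1.000
(b → c) ⊕ b = min(1, 1.000 + 0.474) = min(1, 1.474) = 1.000
((b → c) ⊕ b) ↔ b = 1 − |1.000 − 0.474| = 1 − 0.526 = 0.474
¬a = 1 − 0.579 = 0.421
(((b → c) ⊕ b) ↔ b) ⊕ ¬a = min(1, 0.474 + 0.421) = min(1, 0.895) = 0.895

0.895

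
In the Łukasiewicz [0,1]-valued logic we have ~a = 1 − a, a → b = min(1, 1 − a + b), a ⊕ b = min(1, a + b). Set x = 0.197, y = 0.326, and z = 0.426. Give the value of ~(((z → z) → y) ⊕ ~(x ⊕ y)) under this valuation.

0.197

z → z = min(1, 1 − 0.426 + 0.426) = min(1, 1.000) = 1.000
(z → z) → y = min(1, 1 − 1.000 + 0.326) = min(1, 0.326) = 0.326
x ⊕ y = min(1, 0.197 + 0.326) = min(1, 0.523) = 0.523
~(x ⊕ y) = 1 − 0.523 = 0.477
((z → z) → y) ⊕ ~(x ⊕ y) = min(1, 0.326 + 0.477) = min(1, 0.803) = 0.803
~(((z → z) → y) ⊕ ~(x ⊕ y)) = 1 − 0.803 = 0.197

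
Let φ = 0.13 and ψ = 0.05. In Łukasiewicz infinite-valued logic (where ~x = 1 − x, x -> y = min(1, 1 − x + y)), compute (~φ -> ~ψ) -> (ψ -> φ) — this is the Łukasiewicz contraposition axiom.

~φ = 1 − 0.13 = 0.87
~ψ = 1 − 0.05 = 0.95
~φ -> ~ψ = min(1, 1 − 0.87 + 0.95) = min(1, 1.08) = 1.00
ψ -> φ = min(1, 1 − 0.05 + 0.13) = min(1, 1.08) = 1.00
(~φ -> ~ψ) -> (ψ -> φ) = min(1, 1 − 1.00 + 1.00) = min(1, 1.00) = 1.00
(As expected: an axiom of Ł∞, always 1.)

1.00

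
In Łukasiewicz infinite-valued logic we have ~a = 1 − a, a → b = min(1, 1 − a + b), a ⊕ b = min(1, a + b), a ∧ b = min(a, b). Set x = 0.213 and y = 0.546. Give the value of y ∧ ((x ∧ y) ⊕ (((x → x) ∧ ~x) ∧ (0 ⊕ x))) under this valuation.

x ∧ y = min(0.213, 0.546) = 0.213
x → x = min(1, 1 − 0.213 + 0.213) = min(1, 1.000) = 1.000
~x = 1 − 0.213 = 0.787
(x → x) ∧ ~x = min(1.000, 0.787) = 0.787
0 ⊕ x = min(1, 0.000 + 0.213) = min(1, 0.213) = 0.213
((x → x) ∧ ~x) ∧ (0 ⊕ x) = min(0.787, 0.213) = 0.213
(x ∧ y) ⊕ (((x → x) ∧ ~x) ∧ (0 ⊕ x)) = min(1, 0.213 + 0.213) = min(1, 0.426) = 0.426
y ∧ ((x ∧ y) ⊕ (((x → x) ∧ ~x) ∧ (0 ⊕ x))) = min(0.546, 0.426) = 0.426

0.426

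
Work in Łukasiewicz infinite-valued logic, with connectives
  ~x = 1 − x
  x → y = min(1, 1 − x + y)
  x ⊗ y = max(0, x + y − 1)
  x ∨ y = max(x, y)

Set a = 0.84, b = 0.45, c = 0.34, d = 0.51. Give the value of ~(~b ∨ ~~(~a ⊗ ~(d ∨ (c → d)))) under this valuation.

0.45

~b = 1 − 0.45 = 0.55
~a = 1 − 0.84 = 0.16
c → d = min(1, 1 − 0.34 + 0.51) = min(1, 1.17) = 1.00
d ∨ (c → d) = max(0.51, 1.00) = 1.00
~(d ∨ (c → d)) = 1 − 1.00 = 0.00
~a ⊗ ~(d ∨ (c → d)) = max(0, 0.16 + 0.00 − 1) = max(0, -0.84) = 0.00
~(~a ⊗ ~(d ∨ (c → d))) = 1 − 0.00 = 1.00
~~(~a ⊗ ~(d ∨ (c → d))) = 1 − 1.00 = 0.00
~b ∨ ~~(~a ⊗ ~(d ∨ (c → d))) = max(0.55, 0.00) = 0.55
~(~b ∨ ~~(~a ⊗ ~(d ∨ (c → d)))) = 1 − 0.55 = 0.45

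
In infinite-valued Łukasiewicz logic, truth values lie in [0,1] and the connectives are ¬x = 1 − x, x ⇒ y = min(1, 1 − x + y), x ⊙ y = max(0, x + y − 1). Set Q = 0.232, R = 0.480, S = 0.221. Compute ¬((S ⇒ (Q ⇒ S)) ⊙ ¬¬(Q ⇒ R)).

Q ⇒ S = min(1, 1 − 0.232 + 0.221) = min(1, 0.989) = 0.989
S ⇒ (Q ⇒ S) = min(1, 1 − 0.221 + 0.989) = min(1, 1.768) = 1.000
Q ⇒ R = min(1, 1 − 0.232 + 0.480) = min(1, 1.248) = 1.000
¬(Q ⇒ R) = 1 − 1.000 = 0.000
¬¬(Q ⇒ R) = 1 − 0.000 = 1.000
(S ⇒ (Q ⇒ S)) ⊙ ¬¬(Q ⇒ R) = max(0, 1.000 + 1.000 − 1) = max(0, 1.000) = 1.000
¬((S ⇒ (Q ⇒ S)) ⊙ ¬¬(Q ⇒ R)) = 1 − 1.000 = 0.000

0.000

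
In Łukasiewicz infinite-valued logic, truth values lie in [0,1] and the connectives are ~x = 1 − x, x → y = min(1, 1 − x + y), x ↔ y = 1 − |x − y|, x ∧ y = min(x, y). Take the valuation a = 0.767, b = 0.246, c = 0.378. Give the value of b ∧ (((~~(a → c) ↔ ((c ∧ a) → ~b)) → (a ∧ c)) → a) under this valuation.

0.246

a → c = min(1, 1 − 0.767 + 0.378) = min(1, 0.611) = 0.611
~(a → c) = 1 − 0.611 = 0.389
~~(a → c) = 1 − 0.389 = 0.611
c ∧ a = min(0.378, 0.767) = 0.378
~b = 1 − 0.246 = 0.754
(c ∧ a) → ~b = min(1, 1 − 0.378 + 0.754) = min(1, 1.376) = 1.000
~~(a → c) ↔ ((c ∧ a) → ~b) = 1 − |0.611 − 1.000| = 1 − 0.389 = 0.611
a ∧ c = min(0.767, 0.378) = 0.378
(~~(a → c) ↔ ((c ∧ a) → ~b)) → (a ∧ c) = min(1, 1 − 0.611 + 0.378) = min(1, 0.767) = 0.767
((~~(a → c) ↔ ((c ∧ a) → ~b)) → (a ∧ c)) → a = min(1, 1 − 0.767 + 0.767) = min(1, 1.000) = 1.000
b ∧ (((~~(a → c) ↔ ((c ∧ a) → ~b)) → (a ∧ c)) → a) = min(0.246, 1.000) = 0.246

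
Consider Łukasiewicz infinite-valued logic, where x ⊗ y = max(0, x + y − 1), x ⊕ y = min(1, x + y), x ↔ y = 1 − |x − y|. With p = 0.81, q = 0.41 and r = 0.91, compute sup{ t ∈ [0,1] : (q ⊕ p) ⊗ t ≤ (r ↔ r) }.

q ⊕ p = min(1, 0.41 + 0.81) = min(1, 1.22) = 1.00
So the left factor is q ⊕ p = 1.00.
r ↔ r = 1 − |0.91 − 0.91| = 1 − 0.00 = 1.00
So the right-hand bound is r ↔ r = 1.00.
The residuum of the Łukasiewicz t-norm gives the supremum: min(1, 1 − 1.00 + 1.00).
1 − 1.00 + 1.00 = 1.00, so t = min(1, 1.00) = 1.00.
Check: 1.00 ⊗ 1.00 = max(0, 1.00) = 1.00 ≤ 1.00.

1.00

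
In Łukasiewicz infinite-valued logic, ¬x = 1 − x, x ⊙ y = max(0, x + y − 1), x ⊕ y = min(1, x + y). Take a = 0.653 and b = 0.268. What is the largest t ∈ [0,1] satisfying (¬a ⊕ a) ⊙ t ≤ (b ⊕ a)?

0.921

¬a = 1 − 0.653 = 0.347
¬a ⊕ a = min(1, 0.347 + 0.653) = min(1, 1.000) = 1.000
So the left factor is ¬a ⊕ a = 1.000.
b ⊕ a = min(1, 0.268 + 0.653) = min(1, 0.921) = 0.921
So the right-hand bound is b ⊕ a = 0.921.
The residuum of the Łukasiewicz t-norm gives the supremum: min(1, 1 − 1.000 + 0.921).
1 − 1.000 + 0.921 = 0.921, so t = min(1, 0.921) = 0.921.
Check: 1.000 ⊙ 0.921 = max(0, 0.921) = 0.921 ≤ 0.921.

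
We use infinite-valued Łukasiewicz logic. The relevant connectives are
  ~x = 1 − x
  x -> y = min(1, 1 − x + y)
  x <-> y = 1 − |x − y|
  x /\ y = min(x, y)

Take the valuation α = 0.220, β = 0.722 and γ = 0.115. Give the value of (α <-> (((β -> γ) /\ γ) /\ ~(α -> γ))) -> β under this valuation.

0.837

β -> γ = min(1, 1 − 0.722 + 0.115) = min(1, 0.393) = 0.393
(β -> γ) /\ γ = min(0.393, 0.115) = 0.115
α -> γ = min(1, 1 − 0.220 + 0.115) = min(1, 0.895) = 0.895
~(α -> γ) = 1 − 0.895 = 0.105
((β -> γ) /\ γ) /\ ~(α -> γ) = min(0.115, 0.105) = 0.105
α <-> (((β -> γ) /\ γ) /\ ~(α -> γ)) = 1 − |0.220 − 0.105| = 1 − 0.115 = 0.885
(α <-> (((β -> γ) /\ γ) /\ ~(α -> γ))) -> β = min(1, 1 − 0.885 + 0.722) = min(1, 0.837) = 0.837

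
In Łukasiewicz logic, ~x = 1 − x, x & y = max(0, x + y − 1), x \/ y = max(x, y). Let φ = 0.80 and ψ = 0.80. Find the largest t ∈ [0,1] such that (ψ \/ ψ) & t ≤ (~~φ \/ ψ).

1.00

ψ \/ ψ = max(0.80, 0.80) = 0.80
So the left factor is ψ \/ ψ = 0.80.
~φ = 1 − 0.80 = 0.20
~~φ = 1 − 0.20 = 0.80
~~φ \/ ψ = max(0.80, 0.80) = 0.80
So the right-hand bound is ~~φ \/ ψ = 0.80.
The residuum of the Łukasiewicz t-norm gives the supremum: min(1, 1 − 0.80 + 0.80).
1 − 0.80 + 0.80 = 1.00, so t = min(1, 1.00) = 1.00.
Check: 0.80 & 1.00 = max(0, 0.80) = 0.80 ≤ 0.80.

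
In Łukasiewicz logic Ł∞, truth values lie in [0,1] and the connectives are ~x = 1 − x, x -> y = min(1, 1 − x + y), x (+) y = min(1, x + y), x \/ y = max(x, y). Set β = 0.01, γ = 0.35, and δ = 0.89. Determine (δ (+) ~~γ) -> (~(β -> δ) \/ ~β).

~γ = 1 − 0.35 = 0.65
~~γ = 1 − 0.65 = 0.35
δ (+) ~~γ = min(1, 0.89 + 0.35) = min(1, 1.24) = 1.00
β -> δ = min(1, 1 − 0.01 + 0.89) = min(1, 1.88) = 1.00
~(β -> δ) = 1 − 1.00 = 0.00
~β = 1 − 0.01 = 0.99
~(β -> δ) \/ ~β = max(0.00, 0.99) = 0.99
(δ (+) ~~γ) -> (~(β -> δ) \/ ~β) = min(1, 1 − 1.00 + 0.99) = min(1, 0.99) = 0.99

0.99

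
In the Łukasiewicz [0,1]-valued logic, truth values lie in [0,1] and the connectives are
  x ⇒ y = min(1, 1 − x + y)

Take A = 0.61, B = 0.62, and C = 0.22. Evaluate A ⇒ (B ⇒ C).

0.99

B ⇒ C = min(1, 1 − 0.62 + 0.22) = min(1, 0.60) = 0.60
A ⇒ (B ⇒ C) = min(1, 1 − 0.61 + 0.60) = min(1, 0.99) = 0.99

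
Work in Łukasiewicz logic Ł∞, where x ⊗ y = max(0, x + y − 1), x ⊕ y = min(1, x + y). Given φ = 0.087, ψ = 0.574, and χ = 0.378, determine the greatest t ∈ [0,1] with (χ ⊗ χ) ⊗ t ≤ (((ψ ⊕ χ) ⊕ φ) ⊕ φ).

1.000

χ ⊗ χ = max(0, 0.378 + 0.378 − 1) = max(0, -0.244) = 0.000
So the left factor is χ ⊗ χ = 0.000.
ψ ⊕ χ = min(1, 0.574 + 0.378) = min(1, 0.952) = 0.952
(ψ ⊕ χ) ⊕ φ = min(1, 0.952 + 0.087) = min(1, 1.039) = 1.000
((ψ ⊕ χ) ⊕ φ) ⊕ φ = min(1, 1.000 + 0.087) = min(1, 1.087) = 1.000
So the right-hand bound is ((ψ ⊕ χ) ⊕ φ) ⊕ φ = 1.000.
The residuum of the Łukasiewicz t-norm gives the supremum: min(1, 1 − 0.000 + 1.000).
1 − 0.000 + 1.000 = 2.000, so t = min(1, 2.000) = 1.000.
Check: 0.000 ⊗ 1.000 = max(0, 0.000) = 0.000 ≤ 1.000.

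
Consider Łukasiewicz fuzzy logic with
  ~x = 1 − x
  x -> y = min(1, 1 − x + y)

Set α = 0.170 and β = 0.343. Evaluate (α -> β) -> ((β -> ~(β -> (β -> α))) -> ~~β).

0.686

α -> β = min(1, 1 − 0.170 + 0.343) = min(1, 1.173) = 1.000
β -> α = min(1, 1 − 0.343 + 0.170) = min(1, 0.827) = 0.827
β -> (β -> α) = min(1, 1 − 0.343 + 0.827) = min(1, 1.484) = 1.000
~(β -> (β -> α)) = 1 − 1.000 = 0.000
β -> ~(β -> (β -> α)) = min(1, 1 − 0.343 + 0.000) = min(1, 0.657) = 0.657
~β = 1 − 0.343 = 0.657
~~β = 1 − 0.657 = 0.343
(β -> ~(β -> (β -> α))) -> ~~β = min(1, 1 − 0.657 + 0.343) = min(1, 0.686) = 0.686
(α -> β) -> ((β -> ~(β -> (β -> α))) -> ~~β) = min(1, 1 − 1.000 + 0.686) = min(1, 0.686) = 0.686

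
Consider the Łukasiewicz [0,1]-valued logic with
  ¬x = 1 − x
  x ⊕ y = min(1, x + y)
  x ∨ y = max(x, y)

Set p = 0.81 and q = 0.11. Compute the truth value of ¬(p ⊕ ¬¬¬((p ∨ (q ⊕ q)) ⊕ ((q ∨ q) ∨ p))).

q ⊕ q = min(1, 0.11 + 0.11) = min(1, 0.22) = 0.22
p ∨ (q ⊕ q) = max(0.81, 0.22) = 0.81
q ∨ q = max(0.11, 0.11) = 0.11
(q ∨ q) ∨ p = max(0.11, 0.81) = 0.81
(p ∨ (q ⊕ q)) ⊕ ((q ∨ q) ∨ p) = min(1, 0.81 + 0.81) = min(1, 1.62) = 1.00
¬((p ∨ (q ⊕ q)) ⊕ ((q ∨ q) ∨ p)) = 1 − 1.00 = 0.00
¬¬((p ∨ (q ⊕ q)) ⊕ ((q ∨ q) ∨ p)) = 1 − 0.00 = 1.00
¬¬¬((p ∨ (q ⊕ q)) ⊕ ((q ∨ q) ∨ p)) = 1 − 1.00 = 0.00
p ⊕ ¬¬¬((p ∨ (q ⊕ q)) ⊕ ((q ∨ q) ∨ p)) = min(1, 0.81 + 0.00) = min(1, 0.81) = 0.81
¬(p ⊕ ¬¬¬((p ∨ (q ⊕ q)) ⊕ ((q ∨ q) ∨ p))) = 1 − 0.81 = 0.19

0.19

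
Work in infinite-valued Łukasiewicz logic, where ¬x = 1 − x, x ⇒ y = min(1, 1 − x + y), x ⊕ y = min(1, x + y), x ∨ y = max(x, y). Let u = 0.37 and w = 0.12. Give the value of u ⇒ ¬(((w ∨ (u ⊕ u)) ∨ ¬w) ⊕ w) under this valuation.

0.63

u ⊕ u = min(1, 0.37 + 0.37) = min(1, 0.74) = 0.74
w ∨ (u ⊕ u) = max(0.12, 0.74) = 0.74
¬w = 1 − 0.12 = 0.88
(w ∨ (u ⊕ u)) ∨ ¬w = max(0.74, 0.88) = 0.88
((w ∨ (u ⊕ u)) ∨ ¬w) ⊕ w = min(1, 0.88 + 0.12) = min(1, 1.00) = 1.00
¬(((w ∨ (u ⊕ u)) ∨ ¬w) ⊕ w) = 1 − 1.00 = 0.00
u ⇒ ¬(((w ∨ (u ⊕ u)) ∨ ¬w) ⊕ w) = min(1, 1 − 0.37 + 0.00) = min(1, 0.63) = 0.63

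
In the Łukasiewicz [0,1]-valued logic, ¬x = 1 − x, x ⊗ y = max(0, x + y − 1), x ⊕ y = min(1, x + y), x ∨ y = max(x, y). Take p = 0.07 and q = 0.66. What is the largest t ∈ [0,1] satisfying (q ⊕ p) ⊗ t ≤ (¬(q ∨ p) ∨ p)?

q ⊕ p = min(1, 0.66 + 0.07) = min(1, 0.73) = 0.73
So the left factor is q ⊕ p = 0.73.
q ∨ p = max(0.66, 0.07) = 0.66
¬(q ∨ p) = 1 − 0.66 = 0.34
¬(q ∨ p) ∨ p = max(0.34, 0.07) = 0.34
So the right-hand bound is ¬(q ∨ p) ∨ p = 0.34.
The residuum of the Łukasiewicz t-norm gives the supremum: min(1, 1 − 0.73 + 0.34).
1 − 0.73 + 0.34 = 0.61, so t = min(1, 0.61) = 0.61.
Check: 0.73 ⊗ 0.61 = max(0, 0.34) = 0.34 ≤ 0.34.

0.61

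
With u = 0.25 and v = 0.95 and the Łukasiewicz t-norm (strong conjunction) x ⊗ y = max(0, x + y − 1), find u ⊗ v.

0.20

u ⊗ v = max(0, 0.25 + 0.95 − 1) = max(0, 0.20) = 0.20
For comparison, the Gödel (minimum) t-norm min(x, y) would give 0.25.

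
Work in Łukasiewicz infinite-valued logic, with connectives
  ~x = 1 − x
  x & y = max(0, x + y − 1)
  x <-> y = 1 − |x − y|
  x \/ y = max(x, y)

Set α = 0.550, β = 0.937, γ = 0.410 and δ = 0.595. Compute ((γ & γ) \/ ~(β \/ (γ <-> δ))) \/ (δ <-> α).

γ & γ = max(0, 0.410 + 0.410 − 1) = max(0, -0.180) = 0.000
γ <-> δ = 1 − |0.410 − 0.595| = 1 − 0.185 = 0.815
β \/ (γ <-> δ) = max(0.937, 0.815) = 0.937
~(β \/ (γ <-> δ)) = 1 − 0.937 = 0.063
(γ & γ) \/ ~(β \/ (γ <-> δ)) = max(0.000, 0.063) = 0.063
δ <-> α = 1 − |0.595 − 0.550| = 1 − 0.045 = 0.955
((γ & γ) \/ ~(β \/ (γ <-> δ))) \/ (δ <-> α) = max(0.063, 0.955) = 0.955

0.955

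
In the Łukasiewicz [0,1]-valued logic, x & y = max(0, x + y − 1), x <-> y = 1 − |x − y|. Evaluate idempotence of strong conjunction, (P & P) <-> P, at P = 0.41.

P & P = max(0, 0.41 + 0.41 − 1) = max(0, -0.18) = 0.00
(P & P) <-> P = 1 − |0.00 − 0.41| = 1 − 0.41 = 0.59
(The value 0.59 < 1 shows this instance is not satisfied; fails in Ł∞ since a ⊗ a = max(0, 2a−1) ≠ a in general.)

0.59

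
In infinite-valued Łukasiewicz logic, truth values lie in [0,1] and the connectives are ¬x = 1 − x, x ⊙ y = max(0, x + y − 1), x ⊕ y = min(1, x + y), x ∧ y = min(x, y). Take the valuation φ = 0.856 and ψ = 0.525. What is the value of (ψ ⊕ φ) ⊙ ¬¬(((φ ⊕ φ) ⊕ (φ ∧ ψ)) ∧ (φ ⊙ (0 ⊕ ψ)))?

ψ ⊕ φ = min(1, 0.525 + 0.856) = min(1, 1.381) = 1.000
φ ⊕ φ = min(1, 0.856 + 0.856) = min(1, 1.712) = 1.000
φ ∧ ψ = min(0.856, 0.525) = 0.525
(φ ⊕ φ) ⊕ (φ ∧ ψ) = min(1, 1.000 + 0.525) = min(1, 1.525) = 1.000
0 ⊕ ψ = min(1, 0.000 + 0.525) = min(1, 0.525) = 0.525
φ ⊙ (0 ⊕ ψ) = max(0, 0.856 + 0.525 − 1) = max(0, 0.381) = 0.381
((φ ⊕ φ) ⊕ (φ ∧ ψ)) ∧ (φ ⊙ (0 ⊕ ψ)) = min(1.000, 0.381) = 0.381
¬(((φ ⊕ φ) ⊕ (φ ∧ ψ)) ∧ (φ ⊙ (0 ⊕ ψ))) = 1 − 0.381 = 0.619
¬¬(((φ ⊕ φ) ⊕ (φ ∧ ψ)) ∧ (φ ⊙ (0 ⊕ ψ))) = 1 − 0.619 = 0.381
(ψ ⊕ φ) ⊙ ¬¬(((φ ⊕ φ) ⊕ (φ ∧ ψ)) ∧ (φ ⊙ (0 ⊕ ψ))) = max(0, 1.000 + 0.381 − 1) = max(0, 0.381) = 0.381

0.381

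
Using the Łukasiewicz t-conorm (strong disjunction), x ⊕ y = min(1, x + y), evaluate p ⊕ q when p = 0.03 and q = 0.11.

p ⊕ q = min(1, 0.03 + 0.11) = min(1, 0.14) = 0.14
For comparison, the Gödel t-conorm max(x, y) would give 0.11.

0.14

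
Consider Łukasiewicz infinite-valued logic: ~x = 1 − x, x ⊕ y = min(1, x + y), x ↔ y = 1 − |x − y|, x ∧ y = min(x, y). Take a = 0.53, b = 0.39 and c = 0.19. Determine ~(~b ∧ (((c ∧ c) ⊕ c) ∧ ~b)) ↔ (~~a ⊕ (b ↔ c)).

0.62

~b = 1 − 0.39 = 0.61
c ∧ c = min(0.19, 0.19) = 0.19
(c ∧ c) ⊕ c = min(1, 0.19 + 0.19) = min(1, 0.38) = 0.38
((c ∧ c) ⊕ c) ∧ ~b = min(0.38, 0.61) = 0.38
~b ∧ (((c ∧ c) ⊕ c) ∧ ~b) = min(0.61, 0.38) = 0.38
~(~b ∧ (((c ∧ c) ⊕ c) ∧ ~b)) = 1 − 0.38 = 0.62
~a = 1 − 0.53 = 0.47
~~a = 1 − 0.47 = 0.53
b ↔ c = 1 − |0.39 − 0.19| = 1 − 0.20 = 0.80
~~a ⊕ (b ↔ c) = min(1, 0.53 + 0.80) = min(1, 1.33) = 1.00
~(~b ∧ (((c ∧ c) ⊕ c) ∧ ~b)) ↔ (~~a ⊕ (b ↔ c)) = 1 − |0.62 − 1.00| = 1 − 0.38 = 0.62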